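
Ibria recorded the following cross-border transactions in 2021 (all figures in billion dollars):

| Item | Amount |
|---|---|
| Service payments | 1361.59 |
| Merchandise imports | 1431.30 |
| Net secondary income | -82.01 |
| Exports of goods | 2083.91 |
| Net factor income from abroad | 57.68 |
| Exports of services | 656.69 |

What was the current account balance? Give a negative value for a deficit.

Goods balance = 2083.91 - 1431.30 = 652.61
Services balance = 656.69 - 1361.59 = -704.90
Trade balance (goods + services) = 652.61 + (-704.90) = -52.29
Net primary income = 57.68
Net secondary income = -82.01
Current account = -52.29 + 57.68 + (-82.01) = -76.62

-76.62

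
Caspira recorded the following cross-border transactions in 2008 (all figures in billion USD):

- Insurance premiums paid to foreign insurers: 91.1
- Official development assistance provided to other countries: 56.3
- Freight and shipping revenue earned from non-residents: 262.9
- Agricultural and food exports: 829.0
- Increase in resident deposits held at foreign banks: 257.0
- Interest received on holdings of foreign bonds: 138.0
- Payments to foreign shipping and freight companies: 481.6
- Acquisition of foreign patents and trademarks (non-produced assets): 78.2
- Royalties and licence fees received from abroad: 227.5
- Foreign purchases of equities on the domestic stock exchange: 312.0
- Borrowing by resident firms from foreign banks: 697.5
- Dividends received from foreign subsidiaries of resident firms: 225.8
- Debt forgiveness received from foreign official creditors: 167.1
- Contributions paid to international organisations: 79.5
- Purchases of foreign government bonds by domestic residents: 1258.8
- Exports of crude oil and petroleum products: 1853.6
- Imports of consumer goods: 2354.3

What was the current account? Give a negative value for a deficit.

Goods: 1853.6 + 829.0 - 2354.3 = 328.3
Services: -481.6 - 91.1 + 262.9 + 227.5 = -82.3
Primary income: 138.0 + 225.8 = 363.8
Secondary income: -56.3 - 79.5 = -135.8
Current account = 328.3 + (-82.3) + 363.8 + (-135.8) = 474.0
(Excluded from the current account — financial account: increase in resident deposits held at foreign banks 257.0, foreign purchases of equities on the domestic stock exchange 312.0, borrowing by resident firms from foreign banks 697.5, purchases of foreign government bonds by domestic residents 1258.8; capital account: acquisition of foreign patents and trademarks (non-produced assets) 78.2, debt forgiveness received from foreign official creditors 167.1.)

474.0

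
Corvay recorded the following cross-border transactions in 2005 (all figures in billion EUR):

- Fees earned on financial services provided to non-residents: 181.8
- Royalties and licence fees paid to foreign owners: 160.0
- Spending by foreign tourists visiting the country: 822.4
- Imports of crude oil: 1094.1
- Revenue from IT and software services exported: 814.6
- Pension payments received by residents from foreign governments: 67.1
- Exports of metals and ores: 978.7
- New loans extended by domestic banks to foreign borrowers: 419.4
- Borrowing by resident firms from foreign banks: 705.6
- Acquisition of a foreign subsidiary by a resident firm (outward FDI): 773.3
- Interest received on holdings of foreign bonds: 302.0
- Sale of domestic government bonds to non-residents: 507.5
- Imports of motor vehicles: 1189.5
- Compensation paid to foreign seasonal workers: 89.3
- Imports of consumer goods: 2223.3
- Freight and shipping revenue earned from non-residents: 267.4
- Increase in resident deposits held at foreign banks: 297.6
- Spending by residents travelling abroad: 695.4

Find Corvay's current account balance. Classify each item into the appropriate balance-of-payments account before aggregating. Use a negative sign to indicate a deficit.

Goods: -2223.3 - 1094.1 - 1189.5 + 978.7 = -3528.2
Services: 814.6 + 181.8 + 267.4 - 695.4 + 822.4 - 160.0 = 1230.8
Primary income: 302.0 - 89.3 = 212.7
Secondary income: 67.1
Current account = (-3528.2) + 1230.8 + 212.7 + 67.1 = -2017.6
(Excluded from the current account — financial account: new loans extended by domestic banks to foreign borrowers 419.4, borrowing by resident firms from foreign banks 705.6, acquisition of a foreign subsidiary by a resident firm (outward FDI) 773.3, sale of domestic government bonds to non-residents 507.5, increase in resident deposits held at foreign banks 297.6.)

-2017.6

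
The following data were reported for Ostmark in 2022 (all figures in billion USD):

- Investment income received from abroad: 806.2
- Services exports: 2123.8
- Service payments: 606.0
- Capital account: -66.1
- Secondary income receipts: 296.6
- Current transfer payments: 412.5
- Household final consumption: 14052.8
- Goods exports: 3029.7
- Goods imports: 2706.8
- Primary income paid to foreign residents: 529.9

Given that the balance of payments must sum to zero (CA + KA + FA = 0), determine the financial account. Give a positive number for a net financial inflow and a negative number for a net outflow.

-1935.0

Goods balance = 3029.7 - 2706.8 = 322.9
Services balance = 2123.8 - 606.0 = 1517.8
Trade balance (goods + services) = 322.9 + 1517.8 = 1840.7
Net primary income = 806.2 - 529.9 = 276.3
Net secondary income = 296.6 - 412.5 = -115.9
Current account = 1840.7 + 276.3 + (-115.9) = 2001.1
Financial account = -(2001.1 + (-66.1)) = -1935.0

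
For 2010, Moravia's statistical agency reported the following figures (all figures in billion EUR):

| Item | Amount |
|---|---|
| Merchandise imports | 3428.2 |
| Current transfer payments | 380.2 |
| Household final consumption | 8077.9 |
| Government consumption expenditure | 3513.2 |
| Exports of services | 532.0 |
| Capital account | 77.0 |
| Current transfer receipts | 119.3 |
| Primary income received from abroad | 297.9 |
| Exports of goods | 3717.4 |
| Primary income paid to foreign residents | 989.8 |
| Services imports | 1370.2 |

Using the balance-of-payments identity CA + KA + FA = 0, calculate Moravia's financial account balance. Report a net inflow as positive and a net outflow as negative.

1424.8

Goods balance = 3717.4 - 3428.2 = 289.2
Services balance = 532.0 - 1370.2 = -838.2
Trade balance (goods + services) = 289.2 + (-838.2) = -549.0
Net primary income = 297.9 - 989.8 = -691.9
Net secondary income = 119.3 - 380.2 = -260.9
Current account = -549.0 + (-691.9) + (-260.9) = -1501.8
Financial account = -(-1501.8 + 77.0) = 1424.8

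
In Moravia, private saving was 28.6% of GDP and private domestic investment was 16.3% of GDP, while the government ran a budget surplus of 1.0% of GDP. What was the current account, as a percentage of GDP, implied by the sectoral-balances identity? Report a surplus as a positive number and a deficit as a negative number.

13.3

By the sectoral-balances identity, CA = (S_private - I) + (T - G).
Private balance = 28.6 - 16.3 = 12.3
Government balance (T - G) = 1.0
CA = 12.3 + 1.0 = 13.3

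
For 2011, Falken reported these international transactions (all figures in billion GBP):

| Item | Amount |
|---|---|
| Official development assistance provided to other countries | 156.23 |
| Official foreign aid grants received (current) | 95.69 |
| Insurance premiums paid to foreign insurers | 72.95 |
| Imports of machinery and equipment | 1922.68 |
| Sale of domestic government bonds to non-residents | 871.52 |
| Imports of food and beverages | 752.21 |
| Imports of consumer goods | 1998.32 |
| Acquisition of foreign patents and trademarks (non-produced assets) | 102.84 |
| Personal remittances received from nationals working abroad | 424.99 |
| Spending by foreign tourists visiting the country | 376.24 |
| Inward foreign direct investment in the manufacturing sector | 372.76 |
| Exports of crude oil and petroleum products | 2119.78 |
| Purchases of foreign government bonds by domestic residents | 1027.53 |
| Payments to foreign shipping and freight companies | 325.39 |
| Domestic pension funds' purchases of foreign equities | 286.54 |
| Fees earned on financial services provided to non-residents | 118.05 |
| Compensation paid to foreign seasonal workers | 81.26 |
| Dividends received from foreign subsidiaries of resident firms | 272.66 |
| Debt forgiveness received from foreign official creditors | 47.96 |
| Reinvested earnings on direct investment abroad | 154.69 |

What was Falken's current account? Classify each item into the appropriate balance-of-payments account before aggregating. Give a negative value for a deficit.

-1746.94

Goods: -1922.68 - 1998.32 + 2119.78 - 752.21 = -2553.43
Services: -325.39 + 376.24 - 72.95 + 118.05 = 95.95
Primary income: 272.66 + 154.69 - 81.26 = 346.09
Secondary income: 424.99 + 95.69 - 156.23 = 364.45
Current account = (-2553.43) + 95.95 + 346.09 + 364.45 = -1746.94
(Excluded from the current account — financial account: sale of domestic government bonds to non-residents 871.52, inward foreign direct investment in the manufacturing sector 372.76, purchases of foreign government bonds by domestic residents 1027.53, domestic pension funds' purchases of foreign equities 286.54; capital account: acquisition of foreign patents and trademarks (non-produced assets) 102.84, debt forgiveness received from foreign official creditors 47.96.)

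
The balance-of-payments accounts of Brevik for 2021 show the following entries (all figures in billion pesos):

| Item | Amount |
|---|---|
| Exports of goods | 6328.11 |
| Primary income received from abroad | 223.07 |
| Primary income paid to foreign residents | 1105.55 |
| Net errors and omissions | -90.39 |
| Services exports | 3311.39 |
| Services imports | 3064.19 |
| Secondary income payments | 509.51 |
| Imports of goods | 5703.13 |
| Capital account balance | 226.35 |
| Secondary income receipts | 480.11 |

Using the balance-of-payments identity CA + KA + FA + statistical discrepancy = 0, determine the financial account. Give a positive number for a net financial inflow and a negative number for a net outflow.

-96.26

Goods balance = 6328.11 - 5703.13 = 624.98
Services balance = 3311.39 - 3064.19 = 247.20
Trade balance (goods + services) = 624.98 + 247.20 = 872.18
Net primary income = 223.07 - 1105.55 = -882.48
Net secondary income = 480.11 - 509.51 = -29.40
Current account = 872.18 + (-882.48) + (-29.40) = -39.70
Financial account = -(-39.70 + 226.35 + (-90.39)) = -96.26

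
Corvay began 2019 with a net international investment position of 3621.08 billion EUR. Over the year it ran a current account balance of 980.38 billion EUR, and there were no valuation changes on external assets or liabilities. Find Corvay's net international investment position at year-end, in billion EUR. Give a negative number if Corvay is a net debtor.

4601.46

With no valuation effects, change in NIIP = current account = 980.38
End-of-year NIIP = 3621.08 + 980.38 = 4601.46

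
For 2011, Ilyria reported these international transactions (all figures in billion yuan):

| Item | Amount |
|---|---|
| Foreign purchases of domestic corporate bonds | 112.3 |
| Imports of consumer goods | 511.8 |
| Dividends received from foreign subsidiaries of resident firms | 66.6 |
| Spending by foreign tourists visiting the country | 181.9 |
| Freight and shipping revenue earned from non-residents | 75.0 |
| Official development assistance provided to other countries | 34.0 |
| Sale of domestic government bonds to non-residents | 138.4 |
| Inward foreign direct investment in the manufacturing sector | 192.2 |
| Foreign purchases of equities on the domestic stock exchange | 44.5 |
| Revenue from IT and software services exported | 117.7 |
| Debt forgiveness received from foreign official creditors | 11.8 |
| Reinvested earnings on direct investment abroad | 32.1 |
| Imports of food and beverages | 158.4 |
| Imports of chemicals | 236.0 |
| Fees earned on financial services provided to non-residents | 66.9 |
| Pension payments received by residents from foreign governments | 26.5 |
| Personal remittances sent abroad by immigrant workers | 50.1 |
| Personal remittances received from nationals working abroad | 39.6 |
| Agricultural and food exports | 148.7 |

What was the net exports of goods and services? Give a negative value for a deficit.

-316.0

Goods: -511.8 - 158.4 + 148.7 - 236.0 = -757.5
Services: 66.9 + 75.0 + 181.9 + 117.7 = 441.5
Trade balance = -757.5 + 441.5 = -316.0
(Excluded from the trade balance — financial account: foreign purchases of domestic corporate bonds 112.3, sale of domestic government bonds to non-residents 138.4, inward foreign direct investment in the manufacturing sector 192.2, foreign purchases of equities on the domestic stock exchange 44.5; primary income: dividends received from foreign subsidiaries of resident firms 66.6, reinvested earnings on direct investment abroad 32.1; secondary income: official development assistance provided to other countries 34.0, pension payments received by residents from foreign governments 26.5, personal remittances sent abroad by immigrant workers 50.1, personal remittances received from nationals working abroad 39.6; capital account: debt forgiveness received from foreign official creditors 11.8.)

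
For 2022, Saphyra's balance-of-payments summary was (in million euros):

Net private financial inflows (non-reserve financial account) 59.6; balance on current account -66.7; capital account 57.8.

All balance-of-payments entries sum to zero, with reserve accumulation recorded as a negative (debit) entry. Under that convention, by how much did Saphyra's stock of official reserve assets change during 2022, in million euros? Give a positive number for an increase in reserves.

Official reserve transactions balance = -((-66.7) + 57.8 + 59.6) = -50.7
An accumulation of reserves is recorded as a debit (negative entry), so the change in the stock of reserves is the negative of that balance.
Change in official reserves = -(-50.7) = 50.7

50.7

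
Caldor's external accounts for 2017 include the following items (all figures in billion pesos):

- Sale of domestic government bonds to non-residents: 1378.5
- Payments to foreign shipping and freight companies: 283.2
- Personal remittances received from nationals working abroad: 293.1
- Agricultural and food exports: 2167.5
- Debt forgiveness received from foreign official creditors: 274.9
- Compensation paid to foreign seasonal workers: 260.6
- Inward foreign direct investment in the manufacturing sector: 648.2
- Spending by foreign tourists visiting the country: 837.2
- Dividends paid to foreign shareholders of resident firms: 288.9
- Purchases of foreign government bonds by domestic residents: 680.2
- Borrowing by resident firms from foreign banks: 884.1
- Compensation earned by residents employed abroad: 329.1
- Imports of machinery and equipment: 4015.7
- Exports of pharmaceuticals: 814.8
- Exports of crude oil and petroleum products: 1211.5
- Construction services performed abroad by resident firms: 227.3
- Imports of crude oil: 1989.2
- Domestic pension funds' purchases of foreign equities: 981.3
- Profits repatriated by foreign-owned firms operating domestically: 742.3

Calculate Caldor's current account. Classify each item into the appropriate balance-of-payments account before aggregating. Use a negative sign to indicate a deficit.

Goods: 814.8 + 1211.5 - 1989.2 - 4015.7 + 2167.5 = -1811.1
Services: 837.2 + 227.3 - 283.2 = 781.3
Primary income: -260.6 + 329.1 - 742.3 - 288.9 = -962.7
Secondary income: 293.1
Current account = (-1811.1) + 781.3 + (-962.7) + 293.1 = -1699.4
(Excluded from the current account — financial account: sale of domestic government bonds to non-residents 1378.5, inward foreign direct investment in the manufacturing sector 648.2, purchases of foreign government bonds by domestic residents 680.2, borrowing by resident firms from foreign banks 884.1, domestic pension funds' purchases of foreign equities 981.3; capital account: debt forgiveness received from foreign official creditors 274.9.)

-1699.4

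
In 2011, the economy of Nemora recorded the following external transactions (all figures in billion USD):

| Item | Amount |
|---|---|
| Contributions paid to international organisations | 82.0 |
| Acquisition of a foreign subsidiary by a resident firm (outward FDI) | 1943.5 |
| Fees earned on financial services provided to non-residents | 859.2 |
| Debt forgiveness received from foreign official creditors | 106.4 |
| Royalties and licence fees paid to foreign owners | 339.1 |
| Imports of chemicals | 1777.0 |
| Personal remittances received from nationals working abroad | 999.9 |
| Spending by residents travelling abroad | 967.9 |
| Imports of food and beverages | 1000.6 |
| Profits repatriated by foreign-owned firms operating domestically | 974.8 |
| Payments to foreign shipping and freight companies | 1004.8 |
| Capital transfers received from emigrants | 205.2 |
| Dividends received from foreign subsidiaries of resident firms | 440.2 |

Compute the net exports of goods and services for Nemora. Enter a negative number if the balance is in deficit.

-4230.2

Goods: -1777.0 - 1000.6 = -2777.6
Services: -1004.8 + 859.2 - 339.1 - 967.9 = -1452.6
Trade balance = -2777.6 + (-1452.6) = -4230.2
(Excluded from the trade balance — secondary income: contributions paid to international organisations 82.0, personal remittances received from nationals working abroad 999.9; financial account: acquisition of a foreign subsidiary by a resident firm (outward FDI) 1943.5; capital account: debt forgiveness received from foreign official creditors 106.4, capital transfers received from emigrants 205.2; primary income: profits repatriated by foreign-owned firms operating domestically 974.8, dividends received from foreign subsidiaries of resident firms 440.2.)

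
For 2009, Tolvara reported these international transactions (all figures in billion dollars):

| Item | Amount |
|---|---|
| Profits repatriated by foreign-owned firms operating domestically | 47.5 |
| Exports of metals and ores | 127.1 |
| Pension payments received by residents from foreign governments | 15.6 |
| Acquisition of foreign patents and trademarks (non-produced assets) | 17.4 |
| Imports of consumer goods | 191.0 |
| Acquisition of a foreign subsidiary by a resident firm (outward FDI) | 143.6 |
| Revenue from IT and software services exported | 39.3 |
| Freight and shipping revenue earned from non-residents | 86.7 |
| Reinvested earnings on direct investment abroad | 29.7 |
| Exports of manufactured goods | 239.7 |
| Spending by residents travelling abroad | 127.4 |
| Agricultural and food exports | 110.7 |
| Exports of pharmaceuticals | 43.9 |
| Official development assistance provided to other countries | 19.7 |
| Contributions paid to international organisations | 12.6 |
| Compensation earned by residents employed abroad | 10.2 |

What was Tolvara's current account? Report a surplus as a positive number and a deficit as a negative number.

Goods: 43.9 - 191.0 + 127.1 + 110.7 + 239.7 = 330.4
Services: -127.4 + 39.3 + 86.7 = -1.4
Primary income: -47.5 + 10.2 + 29.7 = -7.6
Secondary income: -12.6 - 19.7 + 15.6 = -16.7
Current account = 330.4 + (-1.4) + (-7.6) + (-16.7) = 304.7
(Excluded from the current account — capital account: acquisition of foreign patents and trademarks (non-produced assets) 17.4; financial account: acquisition of a foreign subsidiary by a resident firm (outward FDI) 143.6.)

304.7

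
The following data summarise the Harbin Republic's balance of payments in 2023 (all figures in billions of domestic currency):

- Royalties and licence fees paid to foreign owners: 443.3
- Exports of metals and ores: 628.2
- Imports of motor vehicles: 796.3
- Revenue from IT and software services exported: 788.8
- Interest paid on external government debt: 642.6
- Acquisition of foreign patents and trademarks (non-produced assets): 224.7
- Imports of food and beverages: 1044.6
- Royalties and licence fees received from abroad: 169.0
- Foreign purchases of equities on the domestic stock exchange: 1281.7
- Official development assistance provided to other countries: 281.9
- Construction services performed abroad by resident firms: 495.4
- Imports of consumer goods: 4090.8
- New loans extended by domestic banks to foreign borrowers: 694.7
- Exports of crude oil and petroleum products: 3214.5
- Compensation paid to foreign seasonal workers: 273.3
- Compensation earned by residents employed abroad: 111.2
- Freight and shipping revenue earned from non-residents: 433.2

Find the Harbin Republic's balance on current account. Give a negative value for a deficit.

-1732.5

Goods: 3214.5 - 796.3 - 4090.8 - 1044.6 + 628.2 = -2089.0
Services: 788.8 - 443.3 + 433.2 + 495.4 + 169.0 = 1443.1
Primary income: -642.6 + 111.2 - 273.3 = -804.7
Secondary income: -281.9
Current account = (-2089.0) + 1443.1 + (-804.7) + (-281.9) = -1732.5
(Excluded from the current account — capital account: acquisition of foreign patents and trademarks (non-produced assets) 224.7; financial account: foreign purchases of equities on the domestic stock exchange 1281.7, new loans extended by domestic banks to foreign borrowers 694.7.)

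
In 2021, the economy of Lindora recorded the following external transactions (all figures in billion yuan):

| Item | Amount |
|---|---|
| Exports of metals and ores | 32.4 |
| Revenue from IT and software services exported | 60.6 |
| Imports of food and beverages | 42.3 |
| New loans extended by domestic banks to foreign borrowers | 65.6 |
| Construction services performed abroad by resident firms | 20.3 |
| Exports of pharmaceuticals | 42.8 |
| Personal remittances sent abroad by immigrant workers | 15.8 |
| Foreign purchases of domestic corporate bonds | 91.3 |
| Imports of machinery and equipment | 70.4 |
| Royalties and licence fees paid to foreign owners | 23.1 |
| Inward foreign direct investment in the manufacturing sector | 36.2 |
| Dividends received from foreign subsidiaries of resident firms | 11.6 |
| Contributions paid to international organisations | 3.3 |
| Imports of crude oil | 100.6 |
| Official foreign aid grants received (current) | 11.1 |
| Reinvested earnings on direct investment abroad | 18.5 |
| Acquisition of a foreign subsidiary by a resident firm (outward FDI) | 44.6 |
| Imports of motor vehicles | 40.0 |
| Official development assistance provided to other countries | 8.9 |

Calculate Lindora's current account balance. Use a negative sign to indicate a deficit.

Goods: 32.4 - 100.6 - 70.4 - 40.0 + 42.8 - 42.3 = -178.1
Services: 20.3 + 60.6 - 23.1 = 57.8
Primary income: 18.5 + 11.6 = 30.1
Secondary income: -15.8 - 3.3 + 11.1 - 8.9 = -16.9
Current account = (-178.1) + 57.8 + 30.1 + (-16.9) = -107.1
(Excluded from the current account — financial account: new loans extended by domestic banks to foreign borrowers 65.6, foreign purchases of domestic corporate bonds 91.3, inward foreign direct investment in the manufacturing sector 36.2, acquisition of a foreign subsidiary by a resident firm (outward FDI) 44.6.)

-107.1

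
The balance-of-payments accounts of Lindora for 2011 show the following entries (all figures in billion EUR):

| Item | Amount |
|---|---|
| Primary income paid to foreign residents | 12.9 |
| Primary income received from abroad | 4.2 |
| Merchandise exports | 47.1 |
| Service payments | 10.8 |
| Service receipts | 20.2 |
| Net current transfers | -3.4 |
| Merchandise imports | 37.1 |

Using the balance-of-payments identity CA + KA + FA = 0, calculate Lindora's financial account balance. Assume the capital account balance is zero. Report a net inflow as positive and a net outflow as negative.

Goods balance = 47.1 - 37.1 = 10.0
Services balance = 20.2 - 10.8 = 9.4
Trade balance (goods + services) = 10.0 + 9.4 = 19.4
Net primary income = 4.2 - 12.9 = -8.7
Net secondary income = -3.4
Current account = 19.4 + (-8.7) + (-3.4) = 7.3
Financial account = -(7.3) = -7.3

-7.3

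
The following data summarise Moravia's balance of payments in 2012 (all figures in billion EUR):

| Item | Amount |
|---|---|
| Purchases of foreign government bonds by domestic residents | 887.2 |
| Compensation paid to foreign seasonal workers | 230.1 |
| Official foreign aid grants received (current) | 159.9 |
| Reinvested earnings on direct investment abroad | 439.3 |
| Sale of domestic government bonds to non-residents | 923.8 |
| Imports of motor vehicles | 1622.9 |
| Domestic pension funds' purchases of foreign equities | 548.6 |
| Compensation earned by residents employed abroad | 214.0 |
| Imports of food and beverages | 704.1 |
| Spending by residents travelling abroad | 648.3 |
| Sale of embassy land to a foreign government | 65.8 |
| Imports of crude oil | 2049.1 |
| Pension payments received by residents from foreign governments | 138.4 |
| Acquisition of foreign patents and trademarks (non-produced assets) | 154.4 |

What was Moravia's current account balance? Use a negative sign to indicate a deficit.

-4302.9

Goods: -1622.9 - 2049.1 - 704.1 = -4376.1
Services: -648.3
Primary income: -230.1 + 439.3 + 214.0 = 423.2
Secondary income: 159.9 + 138.4 = 298.3
Current account = (-4376.1) + (-648.3) + 423.2 + 298.3 = -4302.9
(Excluded from the current account — financial account: purchases of foreign government bonds by domestic residents 887.2, sale of domestic government bonds to non-residents 923.8, domestic pension funds' purchases of foreign equities 548.6; capital account: sale of embassy land to a foreign government 65.8, acquisition of foreign patents and trademarks (non-produced assets) 154.4.)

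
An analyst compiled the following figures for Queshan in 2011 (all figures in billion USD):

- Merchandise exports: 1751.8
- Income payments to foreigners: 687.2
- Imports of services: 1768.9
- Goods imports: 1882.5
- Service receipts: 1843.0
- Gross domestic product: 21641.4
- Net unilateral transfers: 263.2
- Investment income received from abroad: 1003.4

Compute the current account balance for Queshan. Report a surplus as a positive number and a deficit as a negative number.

Goods balance = 1751.8 - 1882.5 = -130.7
Services balance = 1843.0 - 1768.9 = 74.1
Trade balance (goods + services) = -130.7 + 74.1 = -56.6
Net primary income = 1003.4 - 687.2 = 316.2
Net secondary income = 263.2
Current account = -56.6 + 316.2 + 263.2 = 522.8

522.8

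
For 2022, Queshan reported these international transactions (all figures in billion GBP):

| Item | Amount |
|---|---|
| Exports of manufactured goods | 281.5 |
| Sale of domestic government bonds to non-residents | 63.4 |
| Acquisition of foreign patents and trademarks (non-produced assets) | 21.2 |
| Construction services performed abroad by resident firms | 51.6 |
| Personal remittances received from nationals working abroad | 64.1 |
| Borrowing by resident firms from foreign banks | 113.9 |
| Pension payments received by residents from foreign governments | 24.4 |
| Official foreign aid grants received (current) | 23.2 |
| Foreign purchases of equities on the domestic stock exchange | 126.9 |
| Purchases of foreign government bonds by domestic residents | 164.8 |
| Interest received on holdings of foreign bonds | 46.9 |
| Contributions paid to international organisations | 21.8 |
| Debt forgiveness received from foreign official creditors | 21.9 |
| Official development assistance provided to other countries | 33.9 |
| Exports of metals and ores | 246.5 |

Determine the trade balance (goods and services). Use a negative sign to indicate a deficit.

Goods: 281.5 + 246.5 = 528.0
Services: 51.6
Trade balance = 528.0 + 51.6 = 579.6
(Excluded from the trade balance — financial account: sale of domestic government bonds to non-residents 63.4, borrowing by resident firms from foreign banks 113.9, foreign purchases of equities on the domestic stock exchange 126.9, purchases of foreign government bonds by domestic residents 164.8; capital account: acquisition of foreign patents and trademarks (non-produced assets) 21.2, debt forgiveness received from foreign official creditors 21.9; secondary income: personal remittances received from nationals working abroad 64.1, pension payments received by residents from foreign governments 24.4, official foreign aid grants received (current) 23.2, contributions paid to international organisations 21.8, official development assistance provided to other countries 33.9; primary income: interest received on holdings of foreign bonds 46.9.)

579.6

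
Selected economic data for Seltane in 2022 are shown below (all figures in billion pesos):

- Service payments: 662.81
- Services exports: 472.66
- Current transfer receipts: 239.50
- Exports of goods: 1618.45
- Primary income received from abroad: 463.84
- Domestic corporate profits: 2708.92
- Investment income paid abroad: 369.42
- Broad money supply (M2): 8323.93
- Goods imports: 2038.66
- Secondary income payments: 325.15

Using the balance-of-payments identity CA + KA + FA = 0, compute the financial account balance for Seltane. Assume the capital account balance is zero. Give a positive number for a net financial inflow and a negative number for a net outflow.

Goods balance = 1618.45 - 2038.66 = -420.21
Services balance = 472.66 - 662.81 = -190.15
Trade balance (goods + services) = -420.21 + (-190.15) = -610.36
Net primary income = 463.84 - 369.42 = 94.42
Net secondary income = 239.50 - 325.15 = -85.65
Current account = -610.36 + 94.42 + (-85.65) = -601.59
Financial account = -(-601.59) = 601.59

601.59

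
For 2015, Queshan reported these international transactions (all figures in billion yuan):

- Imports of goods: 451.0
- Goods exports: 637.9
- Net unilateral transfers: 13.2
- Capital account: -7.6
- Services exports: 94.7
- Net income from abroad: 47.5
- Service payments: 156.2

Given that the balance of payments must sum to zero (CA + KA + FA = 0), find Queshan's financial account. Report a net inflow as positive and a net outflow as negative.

-178.5

Goods balance = 637.9 - 451.0 = 186.9
Services balance = 94.7 - 156.2 = -61.5
Trade balance (goods + services) = 186.9 + (-61.5) = 125.4
Net primary income = 47.5
Net secondary income = 13.2
Current account = 125.4 + 47.5 + 13.2 = 186.1
Financial account = -(186.1 + (-7.6)) = -178.5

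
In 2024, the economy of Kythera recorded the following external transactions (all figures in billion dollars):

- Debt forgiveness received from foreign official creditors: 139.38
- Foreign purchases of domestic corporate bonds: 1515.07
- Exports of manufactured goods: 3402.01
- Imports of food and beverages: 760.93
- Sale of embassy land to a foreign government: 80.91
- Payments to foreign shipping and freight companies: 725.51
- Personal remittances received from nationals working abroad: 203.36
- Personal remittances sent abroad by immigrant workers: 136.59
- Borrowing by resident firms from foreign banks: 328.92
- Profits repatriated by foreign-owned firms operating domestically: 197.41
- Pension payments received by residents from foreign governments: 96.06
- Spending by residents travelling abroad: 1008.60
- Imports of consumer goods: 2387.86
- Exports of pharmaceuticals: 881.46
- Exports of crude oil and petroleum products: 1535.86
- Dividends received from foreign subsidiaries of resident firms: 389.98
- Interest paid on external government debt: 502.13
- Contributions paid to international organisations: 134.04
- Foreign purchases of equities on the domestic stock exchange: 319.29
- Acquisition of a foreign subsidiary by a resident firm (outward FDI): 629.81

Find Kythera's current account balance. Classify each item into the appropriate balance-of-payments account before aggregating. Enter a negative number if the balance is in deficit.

655.66

Goods: 881.46 + 1535.86 + 3402.01 - 2387.86 - 760.93 = 2670.54
Services: -1008.60 - 725.51 = -1734.11
Primary income: -502.13 - 197.41 + 389.98 = -309.56
Secondary income: -136.59 + 96.06 - 134.04 + 203.36 = 28.79
Current account = 2670.54 + (-1734.11) + (-309.56) + 28.79 = 655.66
(Excluded from the current account — capital account: debt forgiveness received from foreign official creditors 139.38, sale of embassy land to a foreign government 80.91; financial account: foreign purchases of domestic corporate bonds 1515.07, borrowing by resident firms from foreign banks 328.92, foreign purchases of equities on the domestic stock exchange 319.29, acquisition of a foreign subsidiary by a resident firm (outward FDI) 629.81.)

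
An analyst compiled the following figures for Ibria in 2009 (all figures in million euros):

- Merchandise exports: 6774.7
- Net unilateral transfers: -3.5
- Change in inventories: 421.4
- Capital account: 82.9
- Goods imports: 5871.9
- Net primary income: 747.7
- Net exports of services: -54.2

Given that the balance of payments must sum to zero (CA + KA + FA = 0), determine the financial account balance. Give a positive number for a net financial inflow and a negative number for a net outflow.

-1675.7

Goods balance = 6774.7 - 5871.9 = 902.8
Services balance = -54.2
Trade balance (goods + services) = 902.8 + (-54.2) = 848.6
Net primary income = 747.7
Net secondary income = -3.5
Current account = 848.6 + 747.7 + (-3.5) = 1592.8
Financial account = -(1592.8 + 82.9) = -1675.7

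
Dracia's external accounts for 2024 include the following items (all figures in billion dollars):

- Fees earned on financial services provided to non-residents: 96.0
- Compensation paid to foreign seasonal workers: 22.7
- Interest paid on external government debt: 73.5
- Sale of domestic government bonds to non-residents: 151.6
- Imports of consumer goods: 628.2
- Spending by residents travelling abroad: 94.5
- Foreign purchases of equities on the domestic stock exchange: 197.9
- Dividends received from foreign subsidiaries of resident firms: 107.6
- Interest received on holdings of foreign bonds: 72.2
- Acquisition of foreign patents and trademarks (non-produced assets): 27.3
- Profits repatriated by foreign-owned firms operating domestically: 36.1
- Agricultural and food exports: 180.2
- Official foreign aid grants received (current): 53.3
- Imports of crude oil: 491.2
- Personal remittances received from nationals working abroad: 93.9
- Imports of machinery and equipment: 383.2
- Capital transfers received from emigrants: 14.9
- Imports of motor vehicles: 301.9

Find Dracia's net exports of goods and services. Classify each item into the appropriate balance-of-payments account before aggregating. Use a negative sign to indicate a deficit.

Goods: -628.2 - 301.9 - 383.2 - 491.2 + 180.2 = -1624.3
Services: -94.5 + 96.0 = 1.5
Trade balance = -1624.3 + 1.5 = -1622.8
(Excluded from the trade balance — primary income: compensation paid to foreign seasonal workers 22.7, interest paid on external government debt 73.5, dividends received from foreign subsidiaries of resident firms 107.6, interest received on holdings of foreign bonds 72.2, profits repatriated by foreign-owned firms operating domestically 36.1; financial account: sale of domestic government bonds to non-residents 151.6, foreign purchases of equities on the domestic stock exchange 197.9; capital account: acquisition of foreign patents and trademarks (non-produced assets) 27.3, capital transfers received from emigrants 14.9; secondary income: official foreign aid grants received (current) 53.3, personal remittances received from nationals working abroad 93.9.)

-1622.8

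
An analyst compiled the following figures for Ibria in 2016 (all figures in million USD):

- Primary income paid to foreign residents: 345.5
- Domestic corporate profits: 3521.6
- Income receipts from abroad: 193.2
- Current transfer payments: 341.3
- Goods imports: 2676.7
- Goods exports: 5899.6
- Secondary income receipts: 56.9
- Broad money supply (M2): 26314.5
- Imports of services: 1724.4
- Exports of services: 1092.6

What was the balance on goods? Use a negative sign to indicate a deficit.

3222.9

Goods balance = 5899.6 - 2676.7 = 3222.9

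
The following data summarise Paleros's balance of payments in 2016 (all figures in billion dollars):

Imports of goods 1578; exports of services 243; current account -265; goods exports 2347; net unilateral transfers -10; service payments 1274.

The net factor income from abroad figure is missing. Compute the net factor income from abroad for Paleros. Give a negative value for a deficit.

Current account = goods balance + services balance + net primary income + net secondary income
Sum of the known components = -272
Net factor income from abroad = CA - (known components) = -265 - (-272) = 7

7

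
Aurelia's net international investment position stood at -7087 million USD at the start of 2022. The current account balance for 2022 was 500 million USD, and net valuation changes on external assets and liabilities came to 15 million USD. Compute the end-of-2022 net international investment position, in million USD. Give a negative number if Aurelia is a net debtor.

Change in NIIP = current account + net valuation change = 500 + 15 = 515
End-of-year NIIP = -7087 + 515 = -6572

-6572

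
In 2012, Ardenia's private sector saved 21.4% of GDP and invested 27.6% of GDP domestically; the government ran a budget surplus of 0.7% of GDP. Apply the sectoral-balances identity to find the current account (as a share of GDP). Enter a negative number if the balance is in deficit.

By the sectoral-balances identity, CA = (S_private - I) + (T - G).
Private balance = 21.4 - 27.6 = -6.2
Government balance (T - G) = 0.7
CA = -6.2 + 0.7 = -5.5

-5.5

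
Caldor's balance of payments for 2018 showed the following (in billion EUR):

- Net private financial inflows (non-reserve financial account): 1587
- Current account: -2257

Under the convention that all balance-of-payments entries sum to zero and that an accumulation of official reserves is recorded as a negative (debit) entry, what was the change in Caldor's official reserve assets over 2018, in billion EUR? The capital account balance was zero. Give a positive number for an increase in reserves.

Official reserve transactions balance = -((-2257) + 1587) = 670
An accumulation of reserves is recorded as a debit (negative entry), so the change in the stock of reserves is the negative of that balance.
Change in official reserves = -(670) = -670

-670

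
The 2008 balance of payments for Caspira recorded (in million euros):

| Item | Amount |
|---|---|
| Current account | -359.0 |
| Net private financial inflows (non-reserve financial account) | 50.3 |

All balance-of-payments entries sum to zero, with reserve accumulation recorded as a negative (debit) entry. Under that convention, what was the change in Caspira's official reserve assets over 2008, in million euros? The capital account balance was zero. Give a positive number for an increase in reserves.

Official reserve transactions balance = -((-359.0) + 50.3) = 308.7
An accumulation of reserves is recorded as a debit (negative entry), so the change in the stock of reserves is the negative of that balance.
Change in official reserves = -(308.7) = -308.7

-308.7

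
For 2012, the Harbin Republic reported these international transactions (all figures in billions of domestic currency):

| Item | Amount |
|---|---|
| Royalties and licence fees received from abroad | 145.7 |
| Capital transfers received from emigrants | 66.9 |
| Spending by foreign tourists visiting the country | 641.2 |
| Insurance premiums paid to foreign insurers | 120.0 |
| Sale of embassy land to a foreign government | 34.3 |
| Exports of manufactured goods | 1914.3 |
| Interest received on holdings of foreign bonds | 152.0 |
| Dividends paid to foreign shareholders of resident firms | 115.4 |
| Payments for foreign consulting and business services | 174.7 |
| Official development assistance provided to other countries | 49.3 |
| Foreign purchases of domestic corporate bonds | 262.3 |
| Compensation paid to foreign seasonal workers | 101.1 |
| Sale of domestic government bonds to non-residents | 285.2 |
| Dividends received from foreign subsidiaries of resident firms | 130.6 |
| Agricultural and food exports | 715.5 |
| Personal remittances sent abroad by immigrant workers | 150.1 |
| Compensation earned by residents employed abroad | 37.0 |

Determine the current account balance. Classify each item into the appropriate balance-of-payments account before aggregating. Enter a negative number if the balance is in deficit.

3025.7

Goods: 1914.3 + 715.5 = 2629.8
Services: 641.2 - 174.7 - 120.0 + 145.7 = 492.2
Primary income: 152.0 + 37.0 + 130.6 - 115.4 - 101.1 = 103.1
Secondary income: -49.3 - 150.1 = -199.4
Current account = 2629.8 + 492.2 + 103.1 + (-199.4) = 3025.7
(Excluded from the current account — capital account: capital transfers received from emigrants 66.9, sale of embassy land to a foreign government 34.3; financial account: foreign purchases of domestic corporate bonds 262.3, sale of domestic government bonds to non-residents 285.2.)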